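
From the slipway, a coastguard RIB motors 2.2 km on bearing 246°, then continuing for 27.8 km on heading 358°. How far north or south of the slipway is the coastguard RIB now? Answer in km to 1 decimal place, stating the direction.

26.9 km north

Leg 1 (246°, 2.2 km): east 2.2 sin 246° = -2.01, north 2.2 cos 246° = -0.89
Leg 2 (358°, 27.8 km): east 27.8 sin 358° = -0.97, north 27.8 cos 358° = 27.78
Net north component: 26.89 km.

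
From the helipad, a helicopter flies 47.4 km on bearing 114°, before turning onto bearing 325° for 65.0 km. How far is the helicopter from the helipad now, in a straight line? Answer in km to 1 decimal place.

34.5 km

Leg 1 (114°, 47.4 km): east 47.4 sin 114° = 43.30, north 47.4 cos 114° = -19.28
Leg 2 (325°, 65.0 km): east 65.0 sin 325° = -37.28, north 65.0 cos 325° = 53.24
Net: 6.02 east, 33.97 north. Distance = √((6.02)² + (33.97)²) = 34.495 km.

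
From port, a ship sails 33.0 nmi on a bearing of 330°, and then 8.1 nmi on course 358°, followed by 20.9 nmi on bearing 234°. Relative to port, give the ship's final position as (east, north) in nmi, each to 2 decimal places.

Leg 1 (330°, 33.0 nmi): east 33.0 sin 330° = -16.50, north 33.0 cos 330° = 28.58
Leg 2 (358°, 8.1 nmi): east 8.1 sin 358° = -0.28, north 8.1 cos 358° = 8.10
Leg 3 (234°, 20.9 nmi): east 20.9 sin 234° = -16.91, north 20.9 cos 234° = -12.28
Summing: -33.69 nmi east, 24.39 nmi north → (-33.69, 24.39).

(-33.69, 24.39)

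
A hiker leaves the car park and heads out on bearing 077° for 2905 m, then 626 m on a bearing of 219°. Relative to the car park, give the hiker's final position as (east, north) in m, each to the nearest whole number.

Leg 1 (077°, 2905 m): east 2905 sin 77° = 2830.55, north 2905 cos 77° = 653.48
Leg 2 (219°, 626 m): east 626 sin 219° = -393.95, north 626 cos 219° = -486.49
Summing: 2436.59 m east, 166.99 m north → (2437, 167).

(2437, 167)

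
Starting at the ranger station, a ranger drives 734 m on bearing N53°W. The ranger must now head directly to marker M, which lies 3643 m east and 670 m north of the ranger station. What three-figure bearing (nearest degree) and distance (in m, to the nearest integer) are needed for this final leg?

Leg 1 (N53°W, 734 m): east 734 sin 307° = -586.20, north 734 cos 307° = 441.73
Current position: (-586.20, 441.73). Target: (3643, 670). Remaining: Δeast = 4229.20, Δnorth = 228.27.
Bearing = atan2(4229.20, 228.27) mod 360° = 86.91°; distance = √((4229.20)² + (228.27)²) = 4235.354 m.

087°, 4235 m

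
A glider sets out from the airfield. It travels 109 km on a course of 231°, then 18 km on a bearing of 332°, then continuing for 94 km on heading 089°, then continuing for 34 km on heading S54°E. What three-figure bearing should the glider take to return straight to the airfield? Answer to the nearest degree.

338°

Leg 1 (231°, 109 km): east 109 sin 231° = -84.71, north 109 cos 231° = -68.60
Leg 2 (332°, 18 km): east 18 sin 332° = -8.45, north 18 cos 332° = 15.89
Leg 3 (089°, 94 km): east 94 sin 89° = 93.99, north 94 cos 89° = 1.64
Leg 4 (S54°E, 34 km): east 34 sin 126° = 27.51, north 34 cos 126° = -19.98
Net displacement: 28.33 east, -71.05 north. Direction back to start is (-28.33, 71.05): bearing = atan2(-28.33, 71.05) mod 360° = 338.26° ≈ 338°.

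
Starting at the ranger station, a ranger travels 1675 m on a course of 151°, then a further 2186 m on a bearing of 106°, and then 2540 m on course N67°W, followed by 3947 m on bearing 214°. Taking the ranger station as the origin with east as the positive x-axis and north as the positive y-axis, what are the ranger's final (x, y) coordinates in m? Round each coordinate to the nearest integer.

Leg 1 (151°, 1675 m): east 1675 sin 151° = 812.06, north 1675 cos 151° = -1464.99
Leg 2 (106°, 2186 m): east 2186 sin 106° = 2101.32, north 2186 cos 106° = -602.54
Leg 3 (N67°W, 2540 m): east 2540 sin 293° = -2338.08, north 2540 cos 293° = 992.46
Leg 4 (214°, 3947 m): east 3947 sin 214° = -2207.13, north 3947 cos 214° = -3272.21
Summing: -1631.84 m east, -4347.29 m north → (-1632, -4347).

(-1632, -4347)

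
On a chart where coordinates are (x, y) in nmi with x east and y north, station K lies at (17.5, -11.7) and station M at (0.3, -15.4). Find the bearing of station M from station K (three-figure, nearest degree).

258°

Δeast = 0.3 − 17.5 = -17.20; Δnorth = -15.4 − -11.7 = -3.70.
Bearing = atan2(Δeast, Δnorth) mod 360° = 257.86° ≈ 258°.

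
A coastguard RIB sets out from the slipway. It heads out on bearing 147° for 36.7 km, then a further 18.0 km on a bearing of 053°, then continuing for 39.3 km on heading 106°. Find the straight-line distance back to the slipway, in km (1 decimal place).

78.4 km

Leg 1 (147°, 36.7 km): east 36.7 sin 147° = 19.99, north 36.7 cos 147° = -30.78
Leg 2 (053°, 18.0 km): east 18.0 sin 53° = 14.38, north 18.0 cos 53° = 10.83
Leg 3 (106°, 39.3 km): east 39.3 sin 106° = 37.78, north 39.3 cos 106° = -10.83
Net: 72.14 east, -30.78 north. Distance = √((72.14)² + (-30.78)²) = 78.433 km.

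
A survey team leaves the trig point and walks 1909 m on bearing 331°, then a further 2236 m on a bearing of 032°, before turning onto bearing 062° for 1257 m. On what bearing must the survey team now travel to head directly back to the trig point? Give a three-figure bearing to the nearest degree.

198°

Leg 1 (331°, 1909 m): east 1909 sin 331° = -925.50, north 1909 cos 331° = 1669.65
Leg 2 (032°, 2236 m): east 2236 sin 32° = 1184.90, north 2236 cos 32° = 1896.24
Leg 3 (062°, 1257 m): east 1257 sin 62° = 1109.87, north 1257 cos 62° = 590.13
Net displacement: 1369.26 east, 4156.01 north. Direction back to start is (-1369.26, -4156.01): bearing = atan2(-1369.26, -4156.01) mod 360° = 198.24° ≈ 198°.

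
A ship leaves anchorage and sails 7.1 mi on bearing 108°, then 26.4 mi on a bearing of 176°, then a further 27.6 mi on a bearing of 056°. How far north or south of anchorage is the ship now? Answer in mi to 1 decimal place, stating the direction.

Leg 1 (108°, 7.1 mi): east 7.1 sin 108° = 6.75, north 7.1 cos 108° = -2.19
Leg 2 (176°, 26.4 mi): east 26.4 sin 176° = 1.84, north 26.4 cos 176° = -26.34
Leg 3 (056°, 27.6 mi): east 27.6 sin 56° = 22.88, north 27.6 cos 56° = 15.43
Net north component: -13.10 mi.

13.1 mi south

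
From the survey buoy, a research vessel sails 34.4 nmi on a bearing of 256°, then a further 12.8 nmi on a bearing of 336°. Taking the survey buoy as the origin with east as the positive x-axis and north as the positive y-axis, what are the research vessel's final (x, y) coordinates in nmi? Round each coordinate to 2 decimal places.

(-38.58, 3.37)

Leg 1 (256°, 34.4 nmi): east 34.4 sin 256° = -33.38, north 34.4 cos 256° = -8.32
Leg 2 (336°, 12.8 nmi): east 12.8 sin 336° = -5.21, north 12.8 cos 336° = 11.69
Summing: -38.58 nmi east, 3.37 nmi north → (-38.58, 3.37).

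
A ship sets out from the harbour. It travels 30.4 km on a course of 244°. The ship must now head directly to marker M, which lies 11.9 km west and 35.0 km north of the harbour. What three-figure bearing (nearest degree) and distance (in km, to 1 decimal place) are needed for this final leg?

Leg 1 (244°, 30.4 km): east 30.4 sin 244° = -27.32, north 30.4 cos 244° = -13.33
Current position: (-27.32, -13.33). Target: (-11.9, 35.0). Remaining: Δeast = 15.42, Δnorth = 48.33.
Bearing = atan2(15.42, 48.33) mod 360° = 17.70°; distance = √((15.42)² + (48.33)²) = 50.728 km.

018°, 50.7 km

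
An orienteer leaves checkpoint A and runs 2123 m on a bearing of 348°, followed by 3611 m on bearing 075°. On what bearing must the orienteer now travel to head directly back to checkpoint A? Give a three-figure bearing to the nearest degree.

225°

Leg 1 (348°, 2123 m): east 2123 sin 348° = -441.40, north 2123 cos 348° = 2076.61
Leg 2 (075°, 3611 m): east 3611 sin 75° = 3487.96, north 3611 cos 75° = 934.60
Net displacement: 3046.56 east, 3011.20 north. Direction back to start is (-3046.56, -3011.20): bearing = atan2(-3046.56, -3011.20) mod 360° = 225.33° ≈ 225°.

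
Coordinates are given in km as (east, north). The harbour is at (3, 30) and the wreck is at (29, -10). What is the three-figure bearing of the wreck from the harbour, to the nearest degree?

147°

Δeast = 29 − 3 = 26.00; Δnorth = -10 − 30 = -40.00.
Bearing = atan2(Δeast, Δnorth) mod 360° = 146.98° ≈ 147°.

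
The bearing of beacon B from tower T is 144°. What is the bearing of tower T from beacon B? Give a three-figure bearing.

324°

Back-bearing = 144° + 180° = 324°.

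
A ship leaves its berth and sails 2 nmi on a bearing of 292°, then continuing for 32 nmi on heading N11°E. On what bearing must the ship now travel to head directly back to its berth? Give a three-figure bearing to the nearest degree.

188°

Leg 1 (292°, 2 nmi): east 2 sin 292° = -1.85, north 2 cos 292° = 0.75
Leg 2 (N11°E, 32 nmi): east 32 sin 11° = 6.11, north 32 cos 11° = 31.41
Net displacement: 4.25 east, 32.16 north. Direction back to start is (-4.25, -32.16): bearing = atan2(-4.25, -32.16) mod 360° = 187.53° ≈ 188°.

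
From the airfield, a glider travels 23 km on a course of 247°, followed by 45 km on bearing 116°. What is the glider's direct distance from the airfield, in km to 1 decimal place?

Leg 1 (247°, 23 km): east 23 sin 247° = -21.17, north 23 cos 247° = -8.99
Leg 2 (116°, 45 km): east 45 sin 116° = 40.45, north 45 cos 116° = -19.73
Net: 19.27 east, -28.71 north. Distance = √((19.27)² + (-28.71)²) = 34.583 km.

34.6 km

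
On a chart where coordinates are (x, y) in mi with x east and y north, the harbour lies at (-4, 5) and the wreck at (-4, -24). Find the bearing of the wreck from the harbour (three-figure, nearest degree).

180°

Δeast = -4 − -4 = 0.00; Δnorth = -24 − 5 = -29.00.
Bearing = atan2(Δeast, Δnorth) mod 360° = 180.00° ≈ 180°.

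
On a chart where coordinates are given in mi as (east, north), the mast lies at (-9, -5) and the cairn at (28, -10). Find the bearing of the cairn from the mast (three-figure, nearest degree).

Δeast = 28 − -9 = 37.00; Δnorth = -10 − -5 = -5.00.
Bearing = atan2(Δeast, Δnorth) mod 360° = 97.70° ≈ 098°.

098°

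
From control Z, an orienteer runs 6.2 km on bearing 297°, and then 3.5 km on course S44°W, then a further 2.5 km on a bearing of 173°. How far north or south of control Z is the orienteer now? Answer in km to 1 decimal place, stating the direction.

Leg 1 (297°, 6.2 km): east 6.2 sin 297° = -5.52, north 6.2 cos 297° = 2.81
Leg 2 (S44°W, 3.5 km): east 3.5 sin 224° = -2.43, north 3.5 cos 224° = -2.52
Leg 3 (173°, 2.5 km): east 2.5 sin 173° = 0.30, north 2.5 cos 173° = -2.48
Net north component: -2.18 km.

2.2 km south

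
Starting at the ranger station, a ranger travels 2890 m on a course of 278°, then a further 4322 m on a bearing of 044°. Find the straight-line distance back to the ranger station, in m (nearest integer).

Leg 1 (278°, 2890 m): east 2890 sin 278° = -2861.87, north 2890 cos 278° = 402.21
Leg 2 (044°, 4322 m): east 4322 sin 44° = 3002.31, north 4322 cos 44° = 3108.99
Net: 140.44 east, 3511.20 north. Distance = √((140.44)² + (3511.20)²) = 3514.004 m.

3514 m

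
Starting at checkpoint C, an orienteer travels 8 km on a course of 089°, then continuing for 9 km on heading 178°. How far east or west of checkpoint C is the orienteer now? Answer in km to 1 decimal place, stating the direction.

Leg 1 (089°, 8 km): east 8 sin 89° = 8.00, north 8 cos 89° = 0.14
Leg 2 (178°, 9 km): east 9 sin 178° = 0.31, north 9 cos 178° = -8.99
Net east component: 8.31 km.

8.3 km east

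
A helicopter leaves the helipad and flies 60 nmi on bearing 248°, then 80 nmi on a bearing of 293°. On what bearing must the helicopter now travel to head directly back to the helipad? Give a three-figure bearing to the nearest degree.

Leg 1 (248°, 60 nmi): east 60 sin 248° = -55.63, north 60 cos 248° = -22.48
Leg 2 (293°, 80 nmi): east 80 sin 293° = -73.64, north 80 cos 293° = 31.26
Net displacement: -129.27 east, 8.78 north. Direction back to start is (129.27, -8.78): bearing = atan2(129.27, -8.78) mod 360° = 93.89° ≈ 094°.

094°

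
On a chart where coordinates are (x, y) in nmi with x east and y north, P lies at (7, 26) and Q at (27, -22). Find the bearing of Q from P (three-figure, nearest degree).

Δeast = 27 − 7 = 20.00; Δnorth = -22 − 26 = -48.00.
Bearing = atan2(Δeast, Δnorth) mod 360° = 157.38° ≈ 157°.

157°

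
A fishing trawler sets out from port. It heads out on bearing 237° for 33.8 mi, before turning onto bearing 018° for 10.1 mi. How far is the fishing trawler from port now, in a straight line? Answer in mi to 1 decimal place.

Leg 1 (237°, 33.8 mi): east 33.8 sin 237° = -28.35, north 33.8 cos 237° = -18.41
Leg 2 (018°, 10.1 mi): east 10.1 sin 18° = 3.12, north 10.1 cos 18° = 9.61
Net: -25.23 east, -8.80 north. Distance = √((-25.23)² + (-8.80)²) = 26.718 mi.

26.7 mi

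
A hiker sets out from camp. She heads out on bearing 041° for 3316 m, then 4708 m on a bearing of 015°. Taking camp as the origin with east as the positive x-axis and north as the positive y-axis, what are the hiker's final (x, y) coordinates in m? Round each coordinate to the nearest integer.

Leg 1 (041°, 3316 m): east 3316 sin 41° = 2175.49, north 3316 cos 41° = 2502.62
Leg 2 (015°, 4708 m): east 4708 sin 15° = 1218.52, north 4708 cos 15° = 4547.58
Summing: 3394.01 m east, 7050.20 m north → (3394, 7050).

(3394, 7050)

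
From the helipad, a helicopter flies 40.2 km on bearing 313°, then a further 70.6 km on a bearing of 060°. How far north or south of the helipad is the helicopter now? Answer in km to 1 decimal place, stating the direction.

62.7 km north

Leg 1 (313°, 40.2 km): east 40.2 sin 313° = -29.40, north 40.2 cos 313° = 27.42
Leg 2 (060°, 70.6 km): east 70.6 sin 60° = 61.14, north 70.6 cos 60° = 35.30
Net north component: 62.72 km.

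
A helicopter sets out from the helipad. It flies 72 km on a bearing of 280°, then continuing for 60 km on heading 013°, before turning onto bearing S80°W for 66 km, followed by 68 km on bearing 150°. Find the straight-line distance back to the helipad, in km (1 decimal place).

Leg 1 (280°, 72 km): east 72 sin 280° = -70.91, north 72 cos 280° = 12.50
Leg 2 (013°, 60 km): east 60 sin 13° = 13.50, north 60 cos 13° = 58.46
Leg 3 (S80°W, 66 km): east 66 sin 260° = -65.00, north 66 cos 260° = -11.46
Leg 4 (150°, 68 km): east 68 sin 150° = 34.00, north 68 cos 150° = -58.89
Net: -88.41 east, 0.61 north. Distance = √((-88.41)² + (0.61)²) = 88.409 km.

88.4 km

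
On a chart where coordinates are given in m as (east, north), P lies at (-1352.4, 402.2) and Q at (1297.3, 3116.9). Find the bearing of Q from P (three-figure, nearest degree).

Δeast = 1297.3 − -1352.4 = 2649.70; Δnorth = 3116.9 − 402.2 = 2714.70.
Bearing = atan2(Δeast, Δnorth) mod 360° = 44.31° ≈ 044°.

044°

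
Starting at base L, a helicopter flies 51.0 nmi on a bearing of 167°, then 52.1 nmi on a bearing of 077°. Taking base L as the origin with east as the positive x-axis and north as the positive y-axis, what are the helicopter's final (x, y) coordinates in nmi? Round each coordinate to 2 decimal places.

Leg 1 (167°, 51.0 nmi): east 51.0 sin 167° = 11.47, north 51.0 cos 167° = -49.69
Leg 2 (077°, 52.1 nmi): east 52.1 sin 77° = 50.76, north 52.1 cos 77° = 11.72
Summing: 62.24 nmi east, -37.97 nmi north → (62.24, -37.97).

(62.24, -37.97)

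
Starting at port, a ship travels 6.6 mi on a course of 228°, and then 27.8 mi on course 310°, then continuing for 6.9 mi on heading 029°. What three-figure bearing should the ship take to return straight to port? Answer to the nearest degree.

130°

Leg 1 (228°, 6.6 mi): east 6.6 sin 228° = -4.90, north 6.6 cos 228° = -4.42
Leg 2 (310°, 27.8 mi): east 27.8 sin 310° = -21.30, north 27.8 cos 310° = 17.87
Leg 3 (029°, 6.9 mi): east 6.9 sin 29° = 3.35, north 6.9 cos 29° = 6.03
Net displacement: -22.86 east, 19.49 north. Direction back to start is (22.86, -19.49): bearing = atan2(22.86, -19.49) mod 360° = 130.45° ≈ 130°.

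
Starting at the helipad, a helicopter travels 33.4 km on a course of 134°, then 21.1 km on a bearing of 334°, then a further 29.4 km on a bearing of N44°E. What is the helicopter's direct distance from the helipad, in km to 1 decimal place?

Leg 1 (134°, 33.4 km): east 33.4 sin 134° = 24.03, north 33.4 cos 134° = -23.20
Leg 2 (334°, 21.1 km): east 21.1 sin 334° = -9.25, north 21.1 cos 334° = 18.96
Leg 3 (N44°E, 29.4 km): east 29.4 sin 44° = 20.42, north 29.4 cos 44° = 21.15
Net: 35.20 east, 16.91 north. Distance = √((35.20)² + (16.91)²) = 39.051 km.

39.1 km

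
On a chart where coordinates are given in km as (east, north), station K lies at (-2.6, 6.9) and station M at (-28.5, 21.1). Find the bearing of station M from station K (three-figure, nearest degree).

Δeast = -28.5 − -2.6 = -25.90; Δnorth = 21.1 − 6.9 = 14.20.
Bearing = atan2(Δeast, Δnorth) mod 360° = 298.73° ≈ 299°.

299°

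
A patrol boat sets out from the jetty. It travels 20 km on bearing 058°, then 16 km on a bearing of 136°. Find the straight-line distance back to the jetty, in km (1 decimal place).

Leg 1 (058°, 20 km): east 20 sin 58° = 16.96, north 20 cos 58° = 10.60
Leg 2 (136°, 16 km): east 16 sin 136° = 11.11, north 16 cos 136° = -11.51
Net: 28.08 east, -0.91 north. Distance = √((28.08)² + (-0.91)²) = 28.090 km.

28.1 km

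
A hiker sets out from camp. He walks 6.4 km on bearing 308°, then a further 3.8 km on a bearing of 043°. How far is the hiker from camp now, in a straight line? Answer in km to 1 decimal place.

7.2 km

Leg 1 (308°, 6.4 km): east 6.4 sin 308° = -5.04, north 6.4 cos 308° = 3.94
Leg 2 (043°, 3.8 km): east 3.8 sin 43° = 2.59, north 3.8 cos 43° = 2.78
Net: -2.45 east, 6.72 north. Distance = √((-2.45)² + (6.72)²) = 7.153 km.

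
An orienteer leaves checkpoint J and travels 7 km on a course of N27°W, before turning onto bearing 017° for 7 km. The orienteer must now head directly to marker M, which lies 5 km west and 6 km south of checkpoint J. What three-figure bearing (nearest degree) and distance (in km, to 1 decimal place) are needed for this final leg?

192°, 19.3 km

Leg 1 (N27°W, 7 km): east 7 sin 333° = -3.18, north 7 cos 333° = 6.24
Leg 2 (017°, 7 km): east 7 sin 17° = 2.05, north 7 cos 17° = 6.69
Current position: (-1.13, 12.93). Target: (-5, -6). Remaining: Δeast = -3.87, Δnorth = -18.93.
Bearing = atan2(-3.87, -18.93) mod 360° = 191.55°; distance = √((-3.87)² + (-18.93)²) = 19.322 km.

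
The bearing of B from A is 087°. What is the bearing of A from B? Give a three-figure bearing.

Back-bearing = 087° + 180° = 267°.

267°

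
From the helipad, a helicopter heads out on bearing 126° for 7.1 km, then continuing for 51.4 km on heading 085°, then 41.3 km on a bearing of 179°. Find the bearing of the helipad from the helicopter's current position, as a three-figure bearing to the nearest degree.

Leg 1 (126°, 7.1 km): east 7.1 sin 126° = 5.74, north 7.1 cos 126° = -4.17
Leg 2 (085°, 51.4 km): east 51.4 sin 85° = 51.20, north 51.4 cos 85° = 4.48
Leg 3 (179°, 41.3 km): east 41.3 sin 179° = 0.72, north 41.3 cos 179° = -41.29
Net displacement: 57.67 east, -40.99 north. Direction back to start is (-57.67, 40.99): bearing = atan2(-57.67, 40.99) mod 360° = 305.40° ≈ 305°.

305°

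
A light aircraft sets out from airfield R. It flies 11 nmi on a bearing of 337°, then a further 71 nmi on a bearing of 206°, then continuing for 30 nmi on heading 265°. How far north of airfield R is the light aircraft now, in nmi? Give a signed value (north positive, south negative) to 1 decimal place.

Leg 1 (337°, 11 nmi): east 11 sin 337° = -4.30, north 11 cos 337° = 10.13
Leg 2 (206°, 71 nmi): east 71 sin 206° = -31.12, north 71 cos 206° = -63.81
Leg 3 (265°, 30 nmi): east 30 sin 265° = -29.89, north 30 cos 265° = -2.61
Net north component: -56.30 nmi.

-56.3 nmi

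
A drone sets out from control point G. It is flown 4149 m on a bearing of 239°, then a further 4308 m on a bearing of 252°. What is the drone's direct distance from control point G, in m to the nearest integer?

8403 m

Leg 1 (239°, 4149 m): east 4149 sin 239° = -3556.39, north 4149 cos 239° = -2136.89
Leg 2 (252°, 4308 m): east 4308 sin 252° = -4097.15, north 4308 cos 252° = -1331.25
Net: -7653.54 east, -3468.14 north. Distance = √((-7653.54)² + (-3468.14)²) = 8402.656 m.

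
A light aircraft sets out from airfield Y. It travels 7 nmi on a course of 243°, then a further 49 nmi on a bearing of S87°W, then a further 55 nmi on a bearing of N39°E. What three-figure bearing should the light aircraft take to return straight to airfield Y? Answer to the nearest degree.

151°

Leg 1 (243°, 7 nmi): east 7 sin 243° = -6.24, north 7 cos 243° = -3.18
Leg 2 (S87°W, 49 nmi): east 49 sin 267° = -48.93, north 49 cos 267° = -2.56
Leg 3 (N39°E, 55 nmi): east 55 sin 39° = 34.61, north 55 cos 39° = 42.74
Net displacement: -20.56 east, 37.00 north. Direction back to start is (20.56, -37.00): bearing = atan2(20.56, -37.00) mod 360° = 150.94° ≈ 151°.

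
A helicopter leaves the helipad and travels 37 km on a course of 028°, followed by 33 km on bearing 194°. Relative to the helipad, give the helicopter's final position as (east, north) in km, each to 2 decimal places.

(9.39, 0.65)

Leg 1 (028°, 37 km): east 37 sin 28° = 17.37, north 37 cos 28° = 32.67
Leg 2 (194°, 33 km): east 33 sin 194° = -7.98, north 33 cos 194° = -32.02
Summing: 9.39 km east, 0.65 km north → (9.39, 0.65).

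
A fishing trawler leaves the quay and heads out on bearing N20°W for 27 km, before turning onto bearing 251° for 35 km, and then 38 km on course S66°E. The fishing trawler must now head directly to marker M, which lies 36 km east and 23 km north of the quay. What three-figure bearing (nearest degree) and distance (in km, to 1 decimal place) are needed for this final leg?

Leg 1 (N20°W, 27 km): east 27 sin 340° = -9.23, north 27 cos 340° = 25.37
Leg 2 (251°, 35 km): east 35 sin 251° = -33.09, north 35 cos 251° = -11.39
Leg 3 (S66°E, 38 km): east 38 sin 114° = 34.71, north 38 cos 114° = -15.46
Current position: (-7.61, -1.48). Target: (36, 23). Remaining: Δeast = 43.61, Δnorth = 24.48.
Bearing = atan2(43.61, 24.48) mod 360° = 60.70°; distance = √((43.61)² + (24.48)²) = 50.013 km.

061°, 50.0 km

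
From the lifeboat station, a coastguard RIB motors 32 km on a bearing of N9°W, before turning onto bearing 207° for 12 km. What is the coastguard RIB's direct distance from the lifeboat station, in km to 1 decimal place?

Leg 1 (N9°W, 32 km): east 32 sin 351° = -5.01, north 32 cos 351° = 31.61
Leg 2 (207°, 12 km): east 12 sin 207° = -5.45, north 12 cos 207° = -10.69
Net: -10.45 east, 20.91 north. Distance = √((-10.45)² + (20.91)²) = 23.381 km.

23.4 km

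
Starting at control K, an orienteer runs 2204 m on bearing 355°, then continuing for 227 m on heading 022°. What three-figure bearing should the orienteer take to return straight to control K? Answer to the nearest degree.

177°

Leg 1 (355°, 2204 m): east 2204 sin 355° = -192.09, north 2204 cos 355° = 2195.61
Leg 2 (022°, 227 m): east 227 sin 22° = 85.04, north 227 cos 22° = 210.47
Net displacement: -107.06 east, 2406.08 north. Direction back to start is (107.06, -2406.08): bearing = atan2(107.06, -2406.08) mod 360° = 177.45° ≈ 177°.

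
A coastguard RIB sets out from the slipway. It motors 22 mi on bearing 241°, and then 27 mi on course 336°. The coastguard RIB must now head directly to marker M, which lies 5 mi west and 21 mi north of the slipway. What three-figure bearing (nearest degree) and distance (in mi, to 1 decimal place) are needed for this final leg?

Leg 1 (241°, 22 mi): east 22 sin 241° = -19.24, north 22 cos 241° = -10.67
Leg 2 (336°, 27 mi): east 27 sin 336° = -10.98, north 27 cos 336° = 24.67
Current position: (-30.22, 14.00). Target: (-5, 21). Remaining: Δeast = 25.22, Δnorth = 7.00.
Bearing = atan2(25.22, 7.00) mod 360° = 74.49°; distance = √((25.22)² + (7.00)²) = 26.177 mi.

074°, 26.2 mi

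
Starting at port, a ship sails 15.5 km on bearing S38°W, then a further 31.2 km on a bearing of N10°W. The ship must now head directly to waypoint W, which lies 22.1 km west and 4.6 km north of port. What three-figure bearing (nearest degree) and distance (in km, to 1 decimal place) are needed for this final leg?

207°, 15.6 km

Leg 1 (S38°W, 15.5 km): east 15.5 sin 218° = -9.54, north 15.5 cos 218° = -12.21
Leg 2 (N10°W, 31.2 km): east 31.2 sin 350° = -5.42, north 31.2 cos 350° = 30.73
Current position: (-14.96, 18.51). Target: (-22.1, 4.6). Remaining: Δeast = -7.14, Δnorth = -13.91.
Bearing = atan2(-7.14, -13.91) mod 360° = 207.17°; distance = √((-7.14)² + (-13.91)²) = 15.637 km.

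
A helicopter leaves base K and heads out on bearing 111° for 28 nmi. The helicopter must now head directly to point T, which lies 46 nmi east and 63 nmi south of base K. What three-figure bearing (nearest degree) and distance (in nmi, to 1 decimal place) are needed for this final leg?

159°, 56.6 nmi

Leg 1 (111°, 28 nmi): east 28 sin 111° = 26.14, north 28 cos 111° = -10.03
Current position: (26.14, -10.03). Target: (46, -63). Remaining: Δeast = 19.86, Δnorth = -52.97.
Bearing = atan2(19.86, -52.97) mod 360° = 159.45°; distance = √((19.86)² + (-52.97)²) = 56.567 nmi.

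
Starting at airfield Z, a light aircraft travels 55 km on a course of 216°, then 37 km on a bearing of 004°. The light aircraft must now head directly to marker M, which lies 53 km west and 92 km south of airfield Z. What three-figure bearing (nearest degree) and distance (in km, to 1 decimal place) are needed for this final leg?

195°, 87.6 km

Leg 1 (216°, 55 km): east 55 sin 216° = -32.33, north 55 cos 216° = -44.50
Leg 2 (004°, 37 km): east 37 sin 4° = 2.58, north 37 cos 4° = 36.91
Current position: (-29.75, -7.59). Target: (-53, -92). Remaining: Δeast = -23.25, Δnorth = -84.41.
Bearing = atan2(-23.25, -84.41) mod 360° = 195.40°; distance = √((-23.25)² + (-84.41)²) = 87.558 km.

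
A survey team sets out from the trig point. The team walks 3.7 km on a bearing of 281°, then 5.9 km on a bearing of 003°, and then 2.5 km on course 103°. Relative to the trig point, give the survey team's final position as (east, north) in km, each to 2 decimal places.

Leg 1 (281°, 3.7 km): east 3.7 sin 281° = -3.63, north 3.7 cos 281° = 0.71
Leg 2 (003°, 5.9 km): east 5.9 sin 3° = 0.31, north 5.9 cos 3° = 5.89
Leg 3 (103°, 2.5 km): east 2.5 sin 103° = 2.44, north 2.5 cos 103° = -0.56
Summing: -0.89 km east, 6.04 km north → (-0.89, 6.04).

(-0.89, 6.04)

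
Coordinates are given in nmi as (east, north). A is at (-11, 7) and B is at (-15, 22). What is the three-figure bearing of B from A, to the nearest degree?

345°

Δeast = -15 − -11 = -4.00; Δnorth = 22 − 7 = 15.00.
Bearing = atan2(Δeast, Δnorth) mod 360° = 345.07° ≈ 345°.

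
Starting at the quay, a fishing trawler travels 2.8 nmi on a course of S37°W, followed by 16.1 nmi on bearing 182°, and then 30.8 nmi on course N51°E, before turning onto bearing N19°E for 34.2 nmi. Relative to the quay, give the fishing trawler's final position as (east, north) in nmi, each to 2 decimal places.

Leg 1 (S37°W, 2.8 nmi): east 2.8 sin 217° = -1.69, north 2.8 cos 217° = -2.24
Leg 2 (182°, 16.1 nmi): east 16.1 sin 182° = -0.56, north 16.1 cos 182° = -16.09
Leg 3 (N51°E, 30.8 nmi): east 30.8 sin 51° = 23.94, north 30.8 cos 51° = 19.38
Leg 4 (N19°E, 34.2 nmi): east 34.2 sin 19° = 11.13, north 34.2 cos 19° = 32.34
Summing: 32.82 nmi east, 33.39 nmi north → (32.82, 33.39).

(32.82, 33.39)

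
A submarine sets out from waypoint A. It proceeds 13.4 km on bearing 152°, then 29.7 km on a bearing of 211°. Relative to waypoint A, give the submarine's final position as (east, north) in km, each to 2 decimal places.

Leg 1 (152°, 13.4 km): east 13.4 sin 152° = 6.29, north 13.4 cos 152° = -11.83
Leg 2 (211°, 29.7 km): east 29.7 sin 211° = -15.30, north 29.7 cos 211° = -25.46
Summing: -9.01 km east, -37.29 km north → (-9.01, -37.29).

(-9.01, -37.29)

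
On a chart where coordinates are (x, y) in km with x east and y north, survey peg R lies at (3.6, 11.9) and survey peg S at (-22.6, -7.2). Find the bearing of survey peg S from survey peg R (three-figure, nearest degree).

234°

Δeast = -22.6 − 3.6 = -26.20; Δnorth = -7.2 − 11.9 = -19.10.
Bearing = atan2(Δeast, Δnorth) mod 360° = 233.91° ≈ 234°.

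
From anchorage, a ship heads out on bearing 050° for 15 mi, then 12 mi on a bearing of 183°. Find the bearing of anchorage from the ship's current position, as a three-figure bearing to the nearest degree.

282°

Leg 1 (050°, 15 mi): east 15 sin 50° = 11.49, north 15 cos 50° = 9.64
Leg 2 (183°, 12 mi): east 12 sin 183° = -0.63, north 12 cos 183° = -11.98
Net displacement: 10.86 east, -2.34 north. Direction back to start is (-10.86, 2.34): bearing = atan2(-10.86, 2.34) mod 360° = 282.17° ≈ 282°.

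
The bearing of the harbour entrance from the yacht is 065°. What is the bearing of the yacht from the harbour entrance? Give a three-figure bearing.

245°

Back-bearing = 065° + 180° = 245°.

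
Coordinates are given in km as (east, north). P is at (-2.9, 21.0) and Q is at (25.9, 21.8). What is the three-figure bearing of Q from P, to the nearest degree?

Δeast = 25.9 − -2.9 = 28.80; Δnorth = 21.8 − 21.0 = 0.80.
Bearing = atan2(Δeast, Δnorth) mod 360° = 88.41° ≈ 088°.

088°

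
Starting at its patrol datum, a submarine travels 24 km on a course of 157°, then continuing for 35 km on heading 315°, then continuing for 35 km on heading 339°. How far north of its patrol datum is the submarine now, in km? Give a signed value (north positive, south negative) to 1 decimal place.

Leg 1 (157°, 24 km): east 24 sin 157° = 9.38, north 24 cos 157° = -22.09
Leg 2 (315°, 35 km): east 35 sin 315° = -24.75, north 35 cos 315° = 24.75
Leg 3 (339°, 35 km): east 35 sin 339° = -12.54, north 35 cos 339° = 32.68
Net north component: 35.33 km.

35.3 km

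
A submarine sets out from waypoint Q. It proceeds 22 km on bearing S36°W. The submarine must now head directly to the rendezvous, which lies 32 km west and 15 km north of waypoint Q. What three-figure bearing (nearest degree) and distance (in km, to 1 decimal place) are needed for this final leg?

Leg 1 (S36°W, 22 km): east 22 sin 216° = -12.93, north 22 cos 216° = -17.80
Current position: (-12.93, -17.80). Target: (-32, 15). Remaining: Δeast = -19.07, Δnorth = 32.80.
Bearing = atan2(-19.07, 32.80) mod 360° = 329.83°; distance = √((-19.07)² + (32.80)²) = 37.939 km.

330°, 37.9 km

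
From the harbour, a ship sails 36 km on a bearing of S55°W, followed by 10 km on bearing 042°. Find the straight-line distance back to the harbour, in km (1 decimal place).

Leg 1 (S55°W, 36 km): east 36 sin 235° = -29.49, north 36 cos 235° = -20.65
Leg 2 (042°, 10 km): east 10 sin 42° = 6.69, north 10 cos 42° = 7.43
Net: -22.80 east, -13.22 north. Distance = √((-22.80)² + (-13.22)²) = 26.352 km.

26.4 km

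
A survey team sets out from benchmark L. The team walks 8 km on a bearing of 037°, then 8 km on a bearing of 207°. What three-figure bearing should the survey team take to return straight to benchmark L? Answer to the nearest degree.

302°

Leg 1 (037°, 8 km): east 8 sin 37° = 4.81, north 8 cos 37° = 6.39
Leg 2 (207°, 8 km): east 8 sin 207° = -3.63, north 8 cos 207° = -7.13
Net displacement: 1.18 east, -0.74 north. Direction back to start is (-1.18, 0.74): bearing = atan2(-1.18, 0.74) mod 360° = 302.00° ≈ 302°.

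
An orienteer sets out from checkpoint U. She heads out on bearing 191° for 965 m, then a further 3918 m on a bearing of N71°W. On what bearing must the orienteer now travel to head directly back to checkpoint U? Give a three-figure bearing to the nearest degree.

Leg 1 (191°, 965 m): east 965 sin 191° = -184.13, north 965 cos 191° = -947.27
Leg 2 (N71°W, 3918 m): east 3918 sin 289° = -3704.54, north 3918 cos 289° = 1275.58
Net displacement: -3888.67 east, 328.31 north. Direction back to start is (3888.67, -328.31): bearing = atan2(3888.67, -328.31) mod 360° = 94.83° ≈ 095°.

095°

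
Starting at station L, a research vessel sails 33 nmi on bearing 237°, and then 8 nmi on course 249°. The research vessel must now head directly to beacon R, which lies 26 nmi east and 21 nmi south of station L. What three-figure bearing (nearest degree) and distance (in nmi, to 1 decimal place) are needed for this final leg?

090°, 61.1 nmi

Leg 1 (237°, 33 nmi): east 33 sin 237° = -27.68, north 33 cos 237° = -17.97
Leg 2 (249°, 8 nmi): east 8 sin 249° = -7.47, north 8 cos 249° = -2.87
Current position: (-35.14, -20.84). Target: (26, -21). Remaining: Δeast = 61.14, Δnorth = -0.16.
Bearing = atan2(61.14, -0.16) mod 360° = 90.15°; distance = √((61.14)² + (-0.16)²) = 61.145 nmi.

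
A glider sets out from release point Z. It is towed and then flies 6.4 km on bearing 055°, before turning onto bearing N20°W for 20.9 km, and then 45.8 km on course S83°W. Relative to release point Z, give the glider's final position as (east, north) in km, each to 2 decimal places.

(-47.36, 17.73)

Leg 1 (055°, 6.4 km): east 6.4 sin 55° = 5.24, north 6.4 cos 55° = 3.67
Leg 2 (N20°W, 20.9 km): east 20.9 sin 340° = -7.15, north 20.9 cos 340° = 19.64
Leg 3 (S83°W, 45.8 km): east 45.8 sin 263° = -45.46, north 45.8 cos 263° = -5.58
Summing: -47.36 km east, 17.73 km north → (-47.36, 17.73).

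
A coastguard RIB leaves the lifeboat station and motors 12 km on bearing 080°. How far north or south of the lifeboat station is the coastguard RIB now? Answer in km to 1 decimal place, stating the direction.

2.1 km north

Leg 1 (080°, 12 km): east 12 sin 80° = 11.82, north 12 cos 80° = 2.08
Net north component: 2.08 km.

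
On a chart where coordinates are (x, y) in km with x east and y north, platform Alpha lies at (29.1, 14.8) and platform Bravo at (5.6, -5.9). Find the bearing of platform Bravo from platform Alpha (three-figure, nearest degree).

229°

Δeast = 5.6 − 29.1 = -23.50; Δnorth = -5.9 − 14.8 = -20.70.
Bearing = atan2(Δeast, Δnorth) mod 360° = 228.62° ≈ 229°.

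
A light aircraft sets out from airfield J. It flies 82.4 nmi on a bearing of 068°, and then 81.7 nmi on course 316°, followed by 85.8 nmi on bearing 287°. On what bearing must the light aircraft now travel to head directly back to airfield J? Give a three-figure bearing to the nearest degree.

Leg 1 (068°, 82.4 nmi): east 82.4 sin 68° = 76.40, north 82.4 cos 68° = 30.87
Leg 2 (316°, 81.7 nmi): east 81.7 sin 316° = -56.75, north 81.7 cos 316° = 58.77
Leg 3 (287°, 85.8 nmi): east 85.8 sin 287° = -82.05, north 85.8 cos 287° = 25.09
Net displacement: -62.40 east, 114.72 north. Direction back to start is (62.40, -114.72): bearing = atan2(62.40, -114.72) mod 360° = 151.46° ≈ 151°.

151°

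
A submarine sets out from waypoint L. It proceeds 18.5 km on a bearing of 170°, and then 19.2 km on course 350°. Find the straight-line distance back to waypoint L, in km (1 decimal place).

Leg 1 (170°, 18.5 km): east 18.5 sin 170° = 3.21, north 18.5 cos 170° = -18.22
Leg 2 (350°, 19.2 km): east 19.2 sin 350° = -3.33, north 19.2 cos 350° = 18.91
Net: -0.12 east, 0.69 north. Distance = √((-0.12)² + (0.69)²) = 0.700 km.

0.7 km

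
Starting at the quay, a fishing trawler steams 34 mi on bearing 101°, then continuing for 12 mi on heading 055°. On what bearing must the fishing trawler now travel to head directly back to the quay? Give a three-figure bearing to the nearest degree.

269°

Leg 1 (101°, 34 mi): east 34 sin 101° = 33.38, north 34 cos 101° = -6.49
Leg 2 (055°, 12 mi): east 12 sin 55° = 9.83, north 12 cos 55° = 6.88
Net displacement: 43.21 east, 0.40 north. Direction back to start is (-43.21, -0.40): bearing = atan2(-43.21, -0.40) mod 360° = 269.48° ≈ 269°.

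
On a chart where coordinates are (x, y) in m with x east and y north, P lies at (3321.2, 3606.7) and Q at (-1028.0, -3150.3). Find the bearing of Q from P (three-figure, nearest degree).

Δeast = -1028.0 − 3321.2 = -4349.20; Δnorth = -3150.3 − 3606.7 = -6757.00.
Bearing = atan2(Δeast, Δnorth) mod 360° = 212.77° ≈ 213°.

213°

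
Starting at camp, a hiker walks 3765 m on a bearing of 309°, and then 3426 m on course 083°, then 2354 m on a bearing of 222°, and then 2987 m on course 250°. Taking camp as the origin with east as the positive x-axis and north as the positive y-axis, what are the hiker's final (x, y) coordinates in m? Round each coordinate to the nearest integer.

(-3907, 16)

Leg 1 (309°, 3765 m): east 3765 sin 309° = -2925.95, north 3765 cos 309° = 2369.39
Leg 2 (083°, 3426 m): east 3426 sin 83° = 3400.46, north 3426 cos 83° = 417.52
Leg 3 (222°, 2354 m): east 2354 sin 222° = -1575.13, north 2354 cos 222° = -1749.36
Leg 4 (250°, 2987 m): east 2987 sin 250° = -2806.86, north 2987 cos 250° = -1021.61
Summing: -3907.49 m east, 15.94 m north → (-3907, 16).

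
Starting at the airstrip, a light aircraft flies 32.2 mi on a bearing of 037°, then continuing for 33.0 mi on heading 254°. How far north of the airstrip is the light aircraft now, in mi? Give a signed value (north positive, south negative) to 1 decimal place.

Leg 1 (037°, 32.2 mi): east 32.2 sin 37° = 19.38, north 32.2 cos 37° = 25.72
Leg 2 (254°, 33.0 mi): east 33.0 sin 254° = -31.72, north 33.0 cos 254° = -9.10
Net north component: 16.62 mi.

16.6 mi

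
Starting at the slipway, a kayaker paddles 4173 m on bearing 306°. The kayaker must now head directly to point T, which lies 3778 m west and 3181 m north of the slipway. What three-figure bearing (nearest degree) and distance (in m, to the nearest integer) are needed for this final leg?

331°, 832 m

Leg 1 (306°, 4173 m): east 4173 sin 306° = -3376.03, north 4173 cos 306° = 2452.83
Current position: (-3376.03, 2452.83). Target: (-3778, 3181). Remaining: Δeast = -401.97, Δnorth = 728.17.
Bearing = atan2(-401.97, 728.17) mod 360° = 331.10°; distance = √((-401.97)² + (728.17)²) = 831.755 m.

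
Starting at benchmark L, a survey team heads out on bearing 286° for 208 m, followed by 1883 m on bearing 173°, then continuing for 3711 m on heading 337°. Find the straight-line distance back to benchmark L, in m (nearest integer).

2143 m

Leg 1 (286°, 208 m): east 208 sin 286° = -199.94, north 208 cos 286° = 57.33
Leg 2 (173°, 1883 m): east 1883 sin 173° = 229.48, north 1883 cos 173° = -1868.96
Leg 3 (337°, 3711 m): east 3711 sin 337° = -1450.00, north 3711 cos 337° = 3415.99
Net: -1420.47 east, 1604.36 north. Distance = √((-1420.47)² + (1604.36)²) = 2142.825 m.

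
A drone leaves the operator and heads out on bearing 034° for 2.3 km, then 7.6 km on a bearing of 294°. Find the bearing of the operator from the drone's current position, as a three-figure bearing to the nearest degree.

131°

Leg 1 (034°, 2.3 km): east 2.3 sin 34° = 1.29, north 2.3 cos 34° = 1.91
Leg 2 (294°, 7.6 km): east 7.6 sin 294° = -6.94, north 7.6 cos 294° = 3.09
Net displacement: -5.66 east, 5.00 north. Direction back to start is (5.66, -5.00): bearing = atan2(5.66, -5.00) mod 360° = 131.46° ≈ 131°.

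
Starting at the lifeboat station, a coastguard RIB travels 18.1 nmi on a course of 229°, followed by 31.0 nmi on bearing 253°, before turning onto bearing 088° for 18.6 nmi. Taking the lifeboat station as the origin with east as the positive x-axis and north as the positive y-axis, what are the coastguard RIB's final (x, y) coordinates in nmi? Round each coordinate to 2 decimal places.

(-24.72, -20.29)

Leg 1 (229°, 18.1 nmi): east 18.1 sin 229° = -13.66, north 18.1 cos 229° = -11.87
Leg 2 (253°, 31.0 nmi): east 31.0 sin 253° = -29.65, north 31.0 cos 253° = -9.06
Leg 3 (088°, 18.6 nmi): east 18.6 sin 88° = 18.59, north 18.6 cos 88° = 0.65
Summing: -24.72 nmi east, -20.29 nmi north → (-24.72, -20.29).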